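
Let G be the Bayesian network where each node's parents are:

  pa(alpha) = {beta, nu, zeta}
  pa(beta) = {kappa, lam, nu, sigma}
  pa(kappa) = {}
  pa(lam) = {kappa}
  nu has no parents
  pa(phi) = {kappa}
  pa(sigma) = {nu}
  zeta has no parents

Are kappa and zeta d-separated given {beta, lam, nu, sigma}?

Yes

Enumerating the 6 paths from kappa to zeta and testing each for blocking by {beta, lam, nu, sigma}:
  1. kappa → lam → beta → alpha ← zeta — lam:chain[blocks]; beta:chain[blocks]; alpha:collider[blocks] ⇒ blocked
  2. kappa → lam → beta ← sigma ← nu → alpha ← zeta — lam:chain[blocks]; beta:collider[open]; sigma:chain[blocks]; nu:fork[blocks]; alpha:collider[blocks] ⇒ blocked
  3. kappa → lam → beta ← nu → alpha ← zeta — lam:chain[blocks]; beta:collider[open]; nu:fork[blocks]; alpha:collider[blocks] ⇒ blocked
  4. kappa → beta → alpha ← zeta — beta:chain[blocks]; alpha:collider[blocks] ⇒ blocked
  5. kappa → beta ← sigma ← nu → alpha ← zeta — beta:collider[open]; sigma:chain[blocks]; nu:fork[blocks]; alpha:collider[blocks] ⇒ blocked
  6. kappa → beta ← nu → alpha ← zeta — beta:collider[open]; nu:fork[blocks]; alpha:collider[blocks] ⇒ blocked
Every path is blocked, so kappa and zeta are d-separated given {beta, lam, nu, sigma}.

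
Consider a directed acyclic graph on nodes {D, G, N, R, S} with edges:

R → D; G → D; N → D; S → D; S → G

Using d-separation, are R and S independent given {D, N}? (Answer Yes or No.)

No

We examine all 2 paths between R and S:
  1. R → D ← S — D:collider[open] ⇒ active
  2. R → D ← G ← S — D:collider[open]; G:chain[open] ⇒ active
Since the path R → D ← S is active, R and S are not d-separated given {D, N}.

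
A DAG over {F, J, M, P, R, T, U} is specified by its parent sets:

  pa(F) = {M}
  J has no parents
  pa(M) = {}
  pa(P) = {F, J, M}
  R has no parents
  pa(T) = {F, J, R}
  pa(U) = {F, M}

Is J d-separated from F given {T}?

We examine all 4 paths between J and F:
  1. J → T ← F — T:collider[open] ⇒ active
  2. J → P ← M → U ← F — P:collider[blocks]; M:fork[open]; U:collider[blocks] ⇒ blocked
  3. J → P ← M → F — P:collider[blocks]; M:fork[open] ⇒ blocked
  4. J → P ← F — P:collider[blocks] ⇒ blocked
Because an active path exists, J and F are not d-separated.

No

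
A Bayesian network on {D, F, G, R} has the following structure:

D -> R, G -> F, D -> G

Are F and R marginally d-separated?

The only undirected path from F to R is:
Path 1: F ← G ← D → R
  G is a chain and G is not conditioned on; D is a fork and D is not conditioned on — no node blocks this path, so it is active.
Since the path F ← G ← D → R is active, F and R are not d-separated given ∅.

No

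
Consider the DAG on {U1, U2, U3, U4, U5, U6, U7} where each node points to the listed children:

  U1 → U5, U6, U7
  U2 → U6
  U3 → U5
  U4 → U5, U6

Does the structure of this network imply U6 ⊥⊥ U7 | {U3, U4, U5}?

No — U6 and U7 are not d-separated given {U3, U4, U5}.

Enumerating the 2 paths from U6 to U7 and testing each for blocking by {U3, U4, U5}:
  1. U6 ← U1 → U7 — U1:fork[open] ⇒ active
  2. U6 ← U4 → U5 ← U1 → U7 — U4:fork[blocks]; U5:collider[open]; U1:fork[open] ⇒ blocked
Since the path U6 ← U1 → U7 is active, U6 and U7 are not d-separated given {U3, U4, U5}.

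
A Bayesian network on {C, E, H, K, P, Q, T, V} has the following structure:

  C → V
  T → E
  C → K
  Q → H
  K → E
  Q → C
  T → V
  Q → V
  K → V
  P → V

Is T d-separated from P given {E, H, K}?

We examine all 4 paths between T and P:
  1. T → E ← K ← C ← Q → V ← P — E:collider[open]; K:chain[blocks]; C:chain[open]; Q:fork[open]; V:collider[blocks] ⇒ blocked
  2. T → E ← K ← C → V ← P — E:collider[open]; K:chain[blocks]; C:fork[open]; V:collider[blocks] ⇒ blocked
  3. T → E ← K → V ← P — E:collider[open]; K:fork[blocks]; V:collider[blocks] ⇒ blocked
  4. T → V ← P — V:collider[blocks] ⇒ blocked
Since every path is blocked, d-separation holds.

Yes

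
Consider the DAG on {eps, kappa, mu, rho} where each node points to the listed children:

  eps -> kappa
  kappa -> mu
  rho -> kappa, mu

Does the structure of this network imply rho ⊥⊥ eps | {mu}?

We examine all 2 paths between rho and eps:
Path 1: rho → kappa ← eps
  kappa is a collider and its descendant mu is conditioned on, which opens it — no node blocks this path, so it is active.
Path 2: rho → mu ← kappa ← eps
  mu is a collider and mu is conditioned on, which opens it; kappa is a chain and kappa is not conditioned on — no node blocks this path, so it is active.
Since the path rho → kappa ← eps is active, rho and eps are not d-separated given {mu}.

No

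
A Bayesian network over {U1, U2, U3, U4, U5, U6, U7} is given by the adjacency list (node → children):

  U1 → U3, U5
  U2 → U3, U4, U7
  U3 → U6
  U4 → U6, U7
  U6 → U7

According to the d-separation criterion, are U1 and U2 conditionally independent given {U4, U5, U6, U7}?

We examine all 5 paths between U1 and U2:
Path 1: U1 → U3 ← U2
  U3 is a collider and its descendant U7 is conditioned on, which opens it — no node blocks this path, so it is active.
Path 2: U1 → U3 → U6 → U7 ← U2
  U6 is a chain here and U6 is conditioned on, so the path is blocked at U6.
Path 3: U1 → U3 → U6 → U7 ← U4 ← U2
  U6 is a chain here and U6 is conditioned on, so the path is blocked at U6.
Path 4: U1 → U3 → U6 ← U4 ← U2
  U4 is a chain here and U4 is conditioned on, so the path is blocked at U4.
Path 5: U1 → U3 → U6 ← U4 → U7 ← U2
  U4 is a fork here and U4 is conditioned on, so the path is blocked at U4.
Because an active path exists, U1 and U2 are not d-separated.

No — U1 and U2 are not d-separated given {U4, U5, U6, U7}.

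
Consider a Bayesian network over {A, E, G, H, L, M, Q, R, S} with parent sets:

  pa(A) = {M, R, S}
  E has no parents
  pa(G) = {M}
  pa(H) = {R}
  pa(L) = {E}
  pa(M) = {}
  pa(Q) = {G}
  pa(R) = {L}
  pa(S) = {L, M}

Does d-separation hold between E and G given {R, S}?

We examine all 4 paths between E and G:
Path 1: E → L → R → A ← M → G
  R is a chain here and R is conditioned on, so the path is blocked at R.
Path 2: E → L → R → A ← S ← M → G
  R is a chain here and R is conditioned on, so the path is blocked at R.
Path 3: E → L → S ← M → G
  L is a chain and L is not conditioned on; S is a collider and S is conditioned on, which opens it; M is a fork and M is not conditioned on — no node blocks this path, so it is active.
Path 4: E → L → S → A ← M → G
  S is a chain here and S is conditioned on, so the path is blocked at S.
Because an active path exists, E and G are not d-separated.

No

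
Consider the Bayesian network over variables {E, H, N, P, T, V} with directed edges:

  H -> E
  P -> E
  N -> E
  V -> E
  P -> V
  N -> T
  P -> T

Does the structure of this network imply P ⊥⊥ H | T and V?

Yes

3 paths connect P and H; each must be blocked for d-separation to hold:
Path 1: P → V → E ← H
  V is a chain here and V is conditioned on, so the path is blocked at V.
Path 2: P → T ← N → E ← H
  E is a collider here and neither E nor any of its descendants is conditioned on, so the collider stays closed — the path is blocked at E.
Path 3: P → E ← H
  E is a collider here and neither E nor any of its descendants is conditioned on, so the collider stays closed — the path is blocked at E.
Since every path is blocked, d-separation holds.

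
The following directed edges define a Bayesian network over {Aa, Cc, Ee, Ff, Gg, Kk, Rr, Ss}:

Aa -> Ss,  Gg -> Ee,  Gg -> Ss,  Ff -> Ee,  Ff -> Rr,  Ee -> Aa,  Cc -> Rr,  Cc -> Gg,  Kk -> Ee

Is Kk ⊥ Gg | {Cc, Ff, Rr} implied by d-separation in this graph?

Yes

3 paths connect Kk and Gg; each must be blocked for d-separation to hold:
Path 1: Kk → Ee ← Ff → Rr ← Cc → Gg
  Ee is a collider here and neither Ee nor any of its descendants is conditioned on, so the collider stays closed — the path is blocked at Ee.
Path 2: Kk → Ee ← Gg
  Ee is a collider here and neither Ee nor any of its descendants is conditioned on, so the collider stays closed — the path is blocked at Ee.
Path 3: Kk → Ee → Aa → Ss ← Gg
  Ss is a collider here and neither Ss nor any of its descendants is conditioned on, so the collider stays closed — the path is blocked at Ss.
All paths are blocked; Kk ⊥ Gg | {Cc, Ff, Rr} holds.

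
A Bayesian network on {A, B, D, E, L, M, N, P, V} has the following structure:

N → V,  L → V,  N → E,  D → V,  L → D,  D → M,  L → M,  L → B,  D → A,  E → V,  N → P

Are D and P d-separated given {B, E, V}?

6 paths connect D and P; each must be blocked for d-separation to hold:
  1. D → V ← E ← N → P — V:collider[open]; E:chain[blocks]; N:fork[open] ⇒ blocked
  2. D → V ← N → P — V:collider[open]; N:fork[open] ⇒ active
  3. D → M ← L → V ← E ← N → P — M:collider[blocks]; L:fork[open]; V:collider[open]; E:chain[blocks]; N:fork[open] ⇒ blocked
  4. D → M ← L → V ← N → P — M:collider[blocks]; L:fork[open]; V:collider[open]; N:fork[open] ⇒ blocked
  5. D ← L → V ← E ← N → P — L:fork[open]; V:collider[open]; E:chain[blocks]; N:fork[open] ⇒ blocked
  6. D ← L → V ← N → P — L:fork[open]; V:collider[open]; N:fork[open] ⇒ active
At least one path is unblocked, so d-separation fails.

No — D and P are not d-separated given {B, E, V}.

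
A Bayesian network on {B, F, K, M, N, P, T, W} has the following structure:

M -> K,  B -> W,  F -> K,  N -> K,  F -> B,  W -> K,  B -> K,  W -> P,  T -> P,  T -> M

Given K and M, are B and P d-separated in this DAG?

We examine all 6 paths between B and P:
Path 1: B → K ← W → P
  K is a collider and K is conditioned on, which opens it; W is a fork and W is not conditioned on — no node blocks this path, so it is active.
Path 2: B → K ← M ← T → P
  M is a chain here and M is conditioned on, so the path is blocked at M.
Path 3: B → W → K ← M ← T → P
  M is a chain here and M is conditioned on, so the path is blocked at M.
Path 4: B → W → P
  W is a chain and W is not conditioned on — no node blocks this path, so it is active.
Path 5: B ← F → K ← W → P
  F is a fork and F is not conditioned on; K is a collider and K is conditioned on, which opens it; W is a fork and W is not conditioned on — no node blocks this path, so it is active.
Path 6: B ← F → K ← M ← T → P
  M is a chain here and M is conditioned on, so the path is blocked at M.
At least one path is unblocked, so d-separation fails.

No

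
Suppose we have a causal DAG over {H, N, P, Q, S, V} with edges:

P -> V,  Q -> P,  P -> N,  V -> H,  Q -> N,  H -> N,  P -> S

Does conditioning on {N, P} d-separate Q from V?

No

4 paths connect Q and V; each must be blocked for d-separation to hold:
Path 1: Q → P → N ← H ← V
  P is a chain here and P is conditioned on, so the path is blocked at P.
Path 2: Q → P → V
  P is a chain here and P is conditioned on, so the path is blocked at P.
Path 3: Q → N ← H ← V
  N is a collider and N is conditioned on, which opens it; H is a chain and H is not conditioned on — no node blocks this path, so it is active.
Path 4: Q → N ← P → V
  P is a fork here and P is conditioned on, so the path is blocked at P.
Since the path Q → N ← H ← V is active, Q and V are not d-separated given {N, P}.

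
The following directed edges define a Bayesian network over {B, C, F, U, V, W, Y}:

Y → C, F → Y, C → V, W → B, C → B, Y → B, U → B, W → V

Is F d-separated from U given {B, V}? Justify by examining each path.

Enumerating the 3 paths from F to U and testing each for blocking by {B, V}:
Path 1: F → Y → B ← U
  Y is a chain and Y is not conditioned on; B is a collider and B is conditioned on, which opens it — no node blocks this path, so it is active.
Path 2: F → Y → C → B ← U
  Y is a chain and Y is not conditioned on; C is a chain and C is not conditioned on; B is a collider and B is conditioned on, which opens it — no node blocks this path, so it is active.
Path 3: F → Y → C → V ← W → B ← U
  Y is a chain and Y is not conditioned on; C is a chain and C is not conditioned on; V is a collider and V is conditioned on, which opens it; W is a fork and W is not conditioned on; B is a collider and B is conditioned on, which opens it — no node blocks this path, so it is active.
Since the path F → Y → B ← U is active, F and U are not d-separated given {B, V}.

No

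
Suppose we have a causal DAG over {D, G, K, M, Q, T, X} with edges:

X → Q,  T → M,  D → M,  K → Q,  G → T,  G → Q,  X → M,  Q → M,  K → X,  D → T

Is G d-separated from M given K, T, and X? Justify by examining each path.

No

There are 5 undirected paths between G and M; checking each against the conditioning set {K, T, X}:
  1. G → Q → M — Q:chain[open] ⇒ active
  2. G → Q ← K → X → M — Q:collider[blocks]; K:fork[blocks]; X:chain[blocks] ⇒ blocked
  3. G → Q ← X → M — Q:collider[blocks]; X:fork[blocks] ⇒ blocked
  4. G → T → M — T:chain[blocks] ⇒ blocked
  5. G → T ← D → M — T:collider[open]; D:fork[open] ⇒ active
Since the path G → Q → M is active, G and M are not d-separated given {K, T, X}.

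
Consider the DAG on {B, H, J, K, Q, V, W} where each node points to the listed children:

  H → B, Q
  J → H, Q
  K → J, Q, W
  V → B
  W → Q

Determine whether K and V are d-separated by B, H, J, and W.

Yes

There are 6 undirected paths between K and V; checking each against the conditioning set {B, H, J, W}:
Path 1: K → W → Q ← H → B ← V
  W is a chain here and W is conditioned on, so the path is blocked at W.
Path 2: K → W → Q ← J → H → B ← V
  W is a chain here and W is conditioned on, so the path is blocked at W.
Path 3: K → Q ← H → B ← V
  Q is a collider here and neither Q nor any of its descendants is conditioned on, so the collider stays closed — the path is blocked at Q.
Path 4: K → Q ← J → H → B ← V
  Q is a collider here and neither Q nor any of its descendants is conditioned on, so the collider stays closed — the path is blocked at Q.
Path 5: K → J → H → B ← V
  J is a chain here and J is conditioned on, so the path is blocked at J.
Path 6: K → J → Q ← H → B ← V
  J is a chain here and J is conditioned on, so the path is blocked at J.
Every path is blocked, so K and V are d-separated given {B, H, J, W}.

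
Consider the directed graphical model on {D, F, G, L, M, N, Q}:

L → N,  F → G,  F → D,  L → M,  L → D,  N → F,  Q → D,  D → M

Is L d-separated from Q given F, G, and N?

Yes — L and Q are d-separated given {F, G, N}.

We examine all 3 paths between L and Q:
  1. L → D ← Q — D:collider[blocks] ⇒ blocked
  2. L → N → F → D ← Q — N:chain[blocks]; F:chain[blocks]; D:collider[blocks] ⇒ blocked
  3. L → M ← D ← Q — M:collider[blocks]; D:chain[open] ⇒ blocked
Since every path is blocked, d-separation holds.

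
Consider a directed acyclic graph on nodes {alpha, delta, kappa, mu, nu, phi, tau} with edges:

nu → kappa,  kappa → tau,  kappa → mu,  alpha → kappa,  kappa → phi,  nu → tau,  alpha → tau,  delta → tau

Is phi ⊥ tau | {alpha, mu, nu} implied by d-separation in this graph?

No

There are 3 undirected paths between phi and tau; checking each against the conditioning set {alpha, mu, nu}:
Path 1: phi ← kappa ← alpha → tau
  alpha is a fork here and alpha is conditioned on, so the path is blocked at alpha.
Path 2: phi ← kappa → tau
  kappa is a fork and kappa is not conditioned on — no node blocks this path, so it is active.
Path 3: phi ← kappa ← nu → tau
  nu is a fork here and nu is conditioned on, so the path is blocked at nu.
Because an active path exists, phi and tau are not d-separated.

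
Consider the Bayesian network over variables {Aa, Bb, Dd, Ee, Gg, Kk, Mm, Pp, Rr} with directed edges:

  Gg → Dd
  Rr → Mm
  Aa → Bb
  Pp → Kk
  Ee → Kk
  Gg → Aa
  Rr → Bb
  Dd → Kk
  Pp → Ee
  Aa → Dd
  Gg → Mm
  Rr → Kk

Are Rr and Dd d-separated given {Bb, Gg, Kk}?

No — Rr and Dd are not d-separated given {Bb, Gg, Kk}.

There are 5 undirected paths between Rr and Dd; checking each against the conditioning set {Bb, Gg, Kk}:
  1. Rr → Kk ← Dd — Kk:collider[open] ⇒ active
  2. Rr → Mm ← Gg → Aa → Dd — Mm:collider[blocks]; Gg:fork[blocks]; Aa:chain[open] ⇒ blocked
  3. Rr → Mm ← Gg → Dd — Mm:collider[blocks]; Gg:fork[blocks] ⇒ blocked
  4. Rr → Bb ← Aa ← Gg → Dd — Bb:collider[open]; Aa:chain[open]; Gg:fork[blocks] ⇒ blocked
  5. Rr → Bb ← Aa → Dd — Bb:collider[open]; Aa:fork[open] ⇒ active
Since the path Rr → Kk ← Dd is active, Rr and Dd are not d-separated given {Bb, Gg, Kk}.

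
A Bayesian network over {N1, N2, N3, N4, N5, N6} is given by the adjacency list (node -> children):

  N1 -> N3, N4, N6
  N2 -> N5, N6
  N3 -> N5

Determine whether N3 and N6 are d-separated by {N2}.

2 paths connect N3 and N6; each must be blocked for d-separation to hold:
  1. N3 → N5 ← N2 → N6 — N5:collider[blocks]; N2:fork[blocks] ⇒ blocked
  2. N3 ← N1 → N6 — N1:fork[open] ⇒ active
Because an active path exists, N3 and N6 are not d-separated.

No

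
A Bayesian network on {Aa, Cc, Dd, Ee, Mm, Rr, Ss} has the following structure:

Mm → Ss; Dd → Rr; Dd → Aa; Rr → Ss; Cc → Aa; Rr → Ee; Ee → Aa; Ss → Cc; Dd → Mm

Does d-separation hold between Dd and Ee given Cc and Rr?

6 paths connect Dd and Ee; each must be blocked for d-separation to hold:
  1. Dd → Mm → Ss ← Rr → Ee — Mm:chain[open]; Ss:collider[open]; Rr:fork[blocks] ⇒ blocked
  2. Dd → Mm → Ss → Cc → Aa ← Ee — Mm:chain[open]; Ss:chain[open]; Cc:chain[blocks]; Aa:collider[blocks] ⇒ blocked
  3. Dd → Rr → Ee — Rr:chain[blocks] ⇒ blocked
  4. Dd → Rr → Ss → Cc → Aa ← Ee — Rr:chain[blocks]; Ss:chain[open]; Cc:chain[blocks]; Aa:collider[blocks] ⇒ blocked
  5. Dd → Aa ← Ee — Aa:collider[blocks] ⇒ blocked
  6. Dd → Aa ← Cc ← Ss ← Rr → Ee — Aa:collider[blocks]; Cc:chain[blocks]; Ss:chain[open]; Rr:fork[blocks] ⇒ blocked
Every path is blocked, so Dd and Ee are d-separated given {Cc, Rr}.

Yes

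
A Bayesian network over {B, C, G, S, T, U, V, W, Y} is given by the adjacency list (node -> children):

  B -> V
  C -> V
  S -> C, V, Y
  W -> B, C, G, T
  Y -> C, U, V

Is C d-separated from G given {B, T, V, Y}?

No

6 paths connect C and G; each must be blocked for d-separation to hold:
  1. C → V ← B ← W → G — V:collider[open]; B:chain[blocks]; W:fork[open] ⇒ blocked
  2. C ← W → G — W:fork[open] ⇒ active
  3. C ← S → V ← B ← W → G — S:fork[open]; V:collider[open]; B:chain[blocks]; W:fork[open] ⇒ blocked
  4. C ← S → Y → V ← B ← W → G — S:fork[open]; Y:chain[blocks]; V:collider[open]; B:chain[blocks]; W:fork[open] ⇒ blocked
  5. C ← Y → V ← B ← W → G — Y:fork[blocks]; V:collider[open]; B:chain[blocks]; W:fork[open] ⇒ blocked
  6. C ← Y ← S → V ← B ← W → G — Y:chain[blocks]; S:fork[open]; V:collider[open]; B:chain[blocks]; W:fork[open] ⇒ blocked
Since the path C ← W → G is active, C and G are not d-separated given {B, T, V, Y}.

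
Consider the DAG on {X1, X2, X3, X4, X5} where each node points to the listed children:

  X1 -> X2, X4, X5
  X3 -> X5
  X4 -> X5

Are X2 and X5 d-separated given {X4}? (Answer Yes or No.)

No

2 paths connect X2 and X5; each must be blocked for d-separation to hold:
Path 1: X2 ← X1 → X5
  X1 is a fork and X1 is not conditioned on — no node blocks this path, so it is active.
Path 2: X2 ← X1 → X4 → X5
  X4 is a chain here and X4 is conditioned on, so the path is blocked at X4.
Because an active path exists, X2 and X5 are not d-separated.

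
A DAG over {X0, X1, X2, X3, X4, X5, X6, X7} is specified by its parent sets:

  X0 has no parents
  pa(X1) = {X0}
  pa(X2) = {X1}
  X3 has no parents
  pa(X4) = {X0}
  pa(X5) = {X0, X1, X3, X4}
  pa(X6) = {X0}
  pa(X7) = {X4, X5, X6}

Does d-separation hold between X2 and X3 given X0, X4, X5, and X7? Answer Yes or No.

6 paths connect X2 and X3; each must be blocked for d-separation to hold:
Path 1: X2 ← X1 → X5 ← X3
  X1 is a fork and X1 is not conditioned on; X5 is a collider and X5 is conditioned on, which opens it — no node blocks this path, so it is active.
Path 2: X2 ← X1 ← X0 → X5 ← X3
  X0 is a fork here and X0 is conditioned on, so the path is blocked at X0.
Path 3: X2 ← X1 ← X0 → X4 → X5 ← X3
  X0 is a fork here and X0 is conditioned on, so the path is blocked at X0.
Path 4: X2 ← X1 ← X0 → X4 → X7 ← X5 ← X3
  X0 is a fork here and X0 is conditioned on, so the path is blocked at X0.
Path 5: X2 ← X1 ← X0 → X6 → X7 ← X5 ← X3
  X0 is a fork here and X0 is conditioned on, so the path is blocked at X0.
Path 6: X2 ← X1 ← X0 → X6 → X7 ← X4 → X5 ← X3
  X0 is a fork here and X0 is conditioned on, so the path is blocked at X0.
At least one path is unblocked, so d-separation fails.

No — X2 and X3 are not d-separated given {X0, X4, X5, X7}.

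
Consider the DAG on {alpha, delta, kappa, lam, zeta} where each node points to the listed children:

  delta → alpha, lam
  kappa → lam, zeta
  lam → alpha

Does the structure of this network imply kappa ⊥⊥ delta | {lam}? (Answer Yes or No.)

There are 2 undirected paths between kappa and delta; checking each against the conditioning set {lam}:
Path 1: kappa → lam ← delta
  lam is a collider and lam is conditioned on, which opens it — no node blocks this path, so it is active.
Path 2: kappa → lam → alpha ← delta
  lam is a chain here and lam is conditioned on, so the path is blocked at lam.
Because an active path exists, kappa and delta are not d-separated.

No — kappa and delta are not d-separated given {lam}.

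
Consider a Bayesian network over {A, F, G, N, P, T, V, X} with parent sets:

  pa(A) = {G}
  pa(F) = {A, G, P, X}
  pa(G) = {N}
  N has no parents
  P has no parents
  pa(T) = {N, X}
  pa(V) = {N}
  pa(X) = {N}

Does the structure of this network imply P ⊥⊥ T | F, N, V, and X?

We examine all 6 paths between P and T:
Path 1: P → F ← G ← N → T
  N is a fork here and N is conditioned on, so the path is blocked at N.
Path 2: P → F ← G ← N → X → T
  N is a fork here and N is conditioned on, so the path is blocked at N.
Path 3: P → F ← X ← N → T
  X is a chain here and X is conditioned on, so the path is blocked at X.
Path 4: P → F ← X → T
  X is a fork here and X is conditioned on, so the path is blocked at X.
Path 5: P → F ← A ← G ← N → T
  N is a fork here and N is conditioned on, so the path is blocked at N.
Path 6: P → F ← A ← G ← N → X → T
  N is a fork here and N is conditioned on, so the path is blocked at N.
All paths are blocked; P ⊥ T | {F, N, V, X} holds.

Yes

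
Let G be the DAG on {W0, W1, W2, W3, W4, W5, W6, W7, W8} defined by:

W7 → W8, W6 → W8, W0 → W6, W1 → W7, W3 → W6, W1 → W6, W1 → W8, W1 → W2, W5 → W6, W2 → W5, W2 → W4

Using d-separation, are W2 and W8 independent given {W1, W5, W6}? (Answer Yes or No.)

Yes

We examine all 6 paths between W2 and W8:
Path 1: W2 ← W1 → W7 → W8
  W1 is a fork here and W1 is conditioned on, so the path is blocked at W1.
Path 2: W2 ← W1 → W8
  W1 is a fork here and W1 is conditioned on, so the path is blocked at W1.
Path 3: W2 ← W1 → W6 → W8
  W1 is a fork here and W1 is conditioned on, so the path is blocked at W1.
Path 4: W2 → W5 → W6 ← W1 → W7 → W8
  W5 is a chain here and W5 is conditioned on, so the path is blocked at W5.
Path 5: W2 → W5 → W6 ← W1 → W8
  W5 is a chain here and W5 is conditioned on, so the path is blocked at W5.
Path 6: W2 → W5 → W6 → W8
  W5 is a chain here and W5 is conditioned on, so the path is blocked at W5.
Every path is blocked, so W2 and W8 are d-separated given {W1, W5, W6}.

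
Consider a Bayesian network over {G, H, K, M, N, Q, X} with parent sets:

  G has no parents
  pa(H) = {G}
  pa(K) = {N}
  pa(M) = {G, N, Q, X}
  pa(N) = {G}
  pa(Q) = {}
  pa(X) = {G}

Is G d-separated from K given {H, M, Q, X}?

No

We examine all 3 paths between G and K:
Path 1: G → X → M ← N → K
  X is a chain here and X is conditioned on, so the path is blocked at X.
Path 2: G → M ← N → K
  M is a collider and M is conditioned on, which opens it; N is a fork and N is not conditioned on — no node blocks this path, so it is active.
Path 3: G → N → K
  N is a chain and N is not conditioned on — no node blocks this path, so it is active.
Because an active path exists, G and K are not d-separated.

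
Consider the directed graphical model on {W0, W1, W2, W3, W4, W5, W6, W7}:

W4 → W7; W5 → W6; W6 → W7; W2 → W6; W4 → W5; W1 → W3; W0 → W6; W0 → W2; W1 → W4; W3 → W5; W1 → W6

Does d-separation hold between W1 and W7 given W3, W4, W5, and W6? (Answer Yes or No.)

Enumerating the 6 paths from W1 to W7 and testing each for blocking by {W3, W4, W5, W6}:
  1. W1 → W3 → W5 → W6 → W7 — W3:chain[blocks]; W5:chain[blocks]; W6:chain[blocks] ⇒ blocked
  2. W1 → W3 → W5 ← W4 → W7 — W3:chain[blocks]; W5:collider[open]; W4:fork[blocks] ⇒ blocked
  3. W1 → W6 → W7 — W6:chain[blocks] ⇒ blocked
  4. W1 → W6 ← W5 ← W4 → W7 — W6:collider[open]; W5:chain[blocks]; W4:fork[blocks] ⇒ blocked
  5. W1 → W4 → W7 — W4:chain[blocks] ⇒ blocked
  6. W1 → W4 → W5 → W6 → W7 — W4:chain[blocks]; W5:chain[blocks]; W6:chain[blocks] ⇒ blocked
Since every path is blocked, d-separation holds.

Yes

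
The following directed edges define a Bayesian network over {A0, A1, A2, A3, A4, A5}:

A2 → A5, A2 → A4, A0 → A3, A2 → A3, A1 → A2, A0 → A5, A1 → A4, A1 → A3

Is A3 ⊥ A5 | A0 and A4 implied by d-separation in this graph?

4 paths connect A3 and A5; each must be blocked for d-separation to hold:
Path 1: A3 ← A1 → A4 ← A2 → A5
  A1 is a fork and A1 is not conditioned on; A4 is a collider and A4 is conditioned on, which opens it; A2 is a fork and A2 is not conditioned on — no node blocks this path, so it is active.
Path 2: A3 ← A1 → A2 → A5
  A1 is a fork and A1 is not conditioned on; A2 is a chain and A2 is not conditioned on — no node blocks this path, so it is active.
Path 3: A3 ← A0 → A5
  A0 is a fork here and A0 is conditioned on, so the path is blocked at A0.
Path 4: A3 ← A2 → A5
  A2 is a fork and A2 is not conditioned on — no node blocks this path, so it is active.
At least one path is unblocked, so d-separation fails.

No — A3 and A5 are not d-separated given {A0, A4}.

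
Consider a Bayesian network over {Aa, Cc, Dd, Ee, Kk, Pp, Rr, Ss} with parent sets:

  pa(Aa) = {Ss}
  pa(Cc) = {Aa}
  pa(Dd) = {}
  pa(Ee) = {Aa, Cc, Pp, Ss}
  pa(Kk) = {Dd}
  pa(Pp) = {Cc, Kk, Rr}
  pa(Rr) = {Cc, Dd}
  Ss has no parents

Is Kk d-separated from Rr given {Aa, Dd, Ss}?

Yes

6 paths connect Kk and Rr; each must be blocked for d-separation to hold:
Path 1: Kk ← Dd → Rr
  Dd is a fork here and Dd is conditioned on, so the path is blocked at Dd.
Path 2: Kk → Pp → Ee ← Cc → Rr
  Ee is a collider here and neither Ee nor any of its descendants is conditioned on, so the collider stays closed — the path is blocked at Ee.
Path 3: Kk → Pp → Ee ← Aa → Cc → Rr
  Ee is a collider here and neither Ee nor any of its descendants is conditioned on, so the collider stays closed — the path is blocked at Ee.
Path 4: Kk → Pp → Ee ← Ss → Aa → Cc → Rr
  Ee is a collider here and neither Ee nor any of its descendants is conditioned on, so the collider stays closed — the path is blocked at Ee.
Path 5: Kk → Pp ← Cc → Rr
  Pp is a collider here and neither Pp nor any of its descendants is conditioned on, so the collider stays closed — the path is blocked at Pp.
Path 6: Kk → Pp ← Rr
  Pp is a collider here and neither Pp nor any of its descendants is conditioned on, so the collider stays closed — the path is blocked at Pp.
Since every path is blocked, d-separation holds.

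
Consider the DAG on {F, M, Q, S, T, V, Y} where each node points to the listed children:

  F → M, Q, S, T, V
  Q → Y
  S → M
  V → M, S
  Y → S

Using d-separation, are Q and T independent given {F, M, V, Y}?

Yes

There are 6 undirected paths between Q and T; checking each against the conditioning set {F, M, V, Y}:
Path 1: Q ← F → T
  F is a fork here and F is conditioned on, so the path is blocked at F.
Path 2: Q → Y → S ← F → T
  Y is a chain here and Y is conditioned on, so the path is blocked at Y.
Path 3: Q → Y → S ← V ← F → T
  Y is a chain here and Y is conditioned on, so the path is blocked at Y.
Path 4: Q → Y → S ← V → M ← F → T
  Y is a chain here and Y is conditioned on, so the path is blocked at Y.
Path 5: Q → Y → S → M ← F → T
  Y is a chain here and Y is conditioned on, so the path is blocked at Y.
Path 6: Q → Y → S → M ← V ← F → T
  Y is a chain here and Y is conditioned on, so the path is blocked at Y.
All paths are blocked; Q ⊥ T | {F, M, V, Y} holds.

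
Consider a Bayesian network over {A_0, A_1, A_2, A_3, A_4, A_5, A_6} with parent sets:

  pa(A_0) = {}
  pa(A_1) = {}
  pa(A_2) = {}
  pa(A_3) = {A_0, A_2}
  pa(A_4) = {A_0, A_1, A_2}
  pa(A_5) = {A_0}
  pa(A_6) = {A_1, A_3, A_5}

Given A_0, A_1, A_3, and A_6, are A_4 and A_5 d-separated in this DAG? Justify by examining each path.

There are 6 undirected paths between A_4 and A_5; checking each against the conditioning set {A_0, A_1, A_3, A_6}:
Path 1: A_4 ← A_1 → A_6 ← A_5
  A_1 is a fork here and A_1 is conditioned on, so the path is blocked at A_1.
Path 2: A_4 ← A_1 → A_6 ← A_3 ← A_0 → A_5
  A_1 is a fork here and A_1 is conditioned on, so the path is blocked at A_1.
Path 3: A_4 ← A_0 → A_5
  A_0 is a fork here and A_0 is conditioned on, so the path is blocked at A_0.
Path 4: A_4 ← A_0 → A_3 → A_6 ← A_5
  A_0 is a fork here and A_0 is conditioned on, so the path is blocked at A_0.
Path 5: A_4 ← A_2 → A_3 → A_6 ← A_5
  A_3 is a chain here and A_3 is conditioned on, so the path is blocked at A_3.
Path 6: A_4 ← A_2 → A_3 ← A_0 → A_5
  A_0 is a fork here and A_0 is conditioned on, so the path is blocked at A_0.
Every path is blocked, so A_4 and A_5 are d-separated given {A_0, A_1, A_3, A_6}.

Yes — A_4 and A_5 are d-separated given {A_0, A_1, A_3, A_6}.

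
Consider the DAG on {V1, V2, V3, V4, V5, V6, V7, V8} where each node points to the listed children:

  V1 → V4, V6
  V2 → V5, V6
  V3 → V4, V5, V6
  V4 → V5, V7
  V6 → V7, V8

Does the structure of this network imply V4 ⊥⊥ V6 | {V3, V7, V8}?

There are 6 undirected paths between V4 and V6; checking each against the conditioning set {V3, V7, V8}:
Path 1: V4 → V5 ← V2 → V6
  V5 is a collider here and neither V5 nor any of its descendants is conditioned on, so the collider stays closed — the path is blocked at V5.
Path 2: V4 → V5 ← V3 → V6
  V5 is a collider here and neither V5 nor any of its descendants is conditioned on, so the collider stays closed — the path is blocked at V5.
Path 3: V4 ← V1 → V6
  V1 is a fork and V1 is not conditioned on — no node blocks this path, so it is active.
Path 4: V4 → V7 ← V6
  V7 is a collider and V7 is conditioned on, which opens it — no node blocks this path, so it is active.
Path 5: V4 ← V3 → V5 ← V2 → V6
  V3 is a fork here and V3 is conditioned on, so the path is blocked at V3.
Path 6: V4 ← V3 → V6
  V3 is a fork here and V3 is conditioned on, so the path is blocked at V3.
At least one path is unblocked, so d-separation fails.

No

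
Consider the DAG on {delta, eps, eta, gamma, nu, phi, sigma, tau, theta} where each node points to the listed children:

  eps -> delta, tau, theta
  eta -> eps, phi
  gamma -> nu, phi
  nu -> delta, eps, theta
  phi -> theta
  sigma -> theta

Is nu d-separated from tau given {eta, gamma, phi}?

No

We examine all 6 paths between nu and tau:
Path 1: nu ← gamma → phi → theta ← eps → tau
  gamma is a fork here and gamma is conditioned on, so the path is blocked at gamma.
Path 2: nu ← gamma → phi ← eta → eps → tau
  gamma is a fork here and gamma is conditioned on, so the path is blocked at gamma.
Path 3: nu → eps → tau
  eps is a chain and eps is not conditioned on — no node blocks this path, so it is active.
Path 4: nu → delta ← eps → tau
  delta is a collider here and neither delta nor any of its descendants is conditioned on, so the collider stays closed — the path is blocked at delta.
Path 5: nu → theta ← eps → tau
  theta is a collider here and neither theta nor any of its descendants is conditioned on, so the collider stays closed — the path is blocked at theta.
Path 6: nu → theta ← phi ← eta → eps → tau
  theta is a collider here and neither theta nor any of its descendants is conditioned on, so the collider stays closed — the path is blocked at theta.
At least one path is unblocked, so d-separation fails.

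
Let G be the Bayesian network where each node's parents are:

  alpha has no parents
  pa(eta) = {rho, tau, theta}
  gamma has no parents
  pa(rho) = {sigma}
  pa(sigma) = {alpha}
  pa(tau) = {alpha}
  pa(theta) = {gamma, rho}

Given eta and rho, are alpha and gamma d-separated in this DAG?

We examine all 4 paths between alpha and gamma:
Path 1: alpha → tau → eta ← theta ← gamma
  tau is a chain and tau is not conditioned on; eta is a collider and eta is conditioned on, which opens it; theta is a chain and theta is not conditioned on — no node blocks this path, so it is active.
Path 2: alpha → tau → eta ← rho → theta ← gamma
  rho is a fork here and rho is conditioned on, so the path is blocked at rho.
Path 3: alpha → sigma → rho → theta ← gamma
  rho is a chain here and rho is conditioned on, so the path is blocked at rho.
Path 4: alpha → sigma → rho → eta ← theta ← gamma
  rho is a chain here and rho is conditioned on, so the path is blocked at rho.
Because an active path exists, alpha and gamma are not d-separated.

No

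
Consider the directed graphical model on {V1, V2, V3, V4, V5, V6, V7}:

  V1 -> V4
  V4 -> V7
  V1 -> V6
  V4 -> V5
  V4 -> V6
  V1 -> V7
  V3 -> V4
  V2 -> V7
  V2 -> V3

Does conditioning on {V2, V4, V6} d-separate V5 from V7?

There are 4 undirected paths between V5 and V7; checking each against the conditioning set {V2, V4, V6}:
  1. V5 ← V4 → V6 ← V1 → V7 — V4:fork[blocks]; V6:collider[open]; V1:fork[open] ⇒ blocked
  2. V5 ← V4 ← V1 → V7 — V4:chain[blocks]; V1:fork[open] ⇒ blocked
  3. V5 ← V4 → V7 — V4:fork[blocks] ⇒ blocked
  4. V5 ← V4 ← V3 ← V2 → V7 — V4:chain[blocks]; V3:chain[open]; V2:fork[blocks] ⇒ blocked
All paths are blocked; V5 ⊥ V7 | {V2, V4, V6} holds.

Yes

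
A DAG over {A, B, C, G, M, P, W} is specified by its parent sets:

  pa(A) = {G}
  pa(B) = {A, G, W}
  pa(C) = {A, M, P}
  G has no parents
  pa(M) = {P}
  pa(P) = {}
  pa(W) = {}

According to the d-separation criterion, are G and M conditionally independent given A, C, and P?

Yes — G and M are d-separated given {A, C, P}.

Enumerating the 4 paths from G to M and testing each for blocking by {A, C, P}:
Path 1: G → B ← A → C ← M
  B is a collider here and neither B nor any of its descendants is conditioned on, so the collider stays closed — the path is blocked at B.
Path 2: G → B ← A → C ← P → M
  B is a collider here and neither B nor any of its descendants is conditioned on, so the collider stays closed — the path is blocked at B.
Path 3: G → A → C ← M
  A is a chain here and A is conditioned on, so the path is blocked at A.
Path 4: G → A → C ← P → M
  A is a chain here and A is conditioned on, so the path is blocked at A.
All paths are blocked; G ⊥ M | {A, C, P} holds.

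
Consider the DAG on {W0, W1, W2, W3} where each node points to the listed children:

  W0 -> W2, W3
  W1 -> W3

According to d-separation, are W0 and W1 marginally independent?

Yes

Only one path connects W0 and W1:
Path 1: W0 → W3 ← W1
  W3 is a collider here and neither W3 nor any of its descendants is conditioned on, so the collider stays closed — the path is blocked at W3.
Since every path is blocked, d-separation holds.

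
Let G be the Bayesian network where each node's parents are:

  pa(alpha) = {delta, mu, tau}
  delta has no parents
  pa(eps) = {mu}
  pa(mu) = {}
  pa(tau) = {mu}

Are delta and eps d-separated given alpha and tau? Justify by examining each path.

Enumerating the 2 paths from delta to eps and testing each for blocking by {alpha, tau}:
Path 1: delta → alpha ← mu → eps
  alpha is a collider and alpha is conditioned on, which opens it; mu is a fork and mu is not conditioned on — no node blocks this path, so it is active.
Path 2: delta → alpha ← tau ← mu → eps
  tau is a chain here and tau is conditioned on, so the path is blocked at tau.
At least one path is unblocked, so d-separation fails.

No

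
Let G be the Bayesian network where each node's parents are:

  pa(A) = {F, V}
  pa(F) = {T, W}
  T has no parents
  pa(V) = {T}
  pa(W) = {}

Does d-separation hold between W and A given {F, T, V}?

Enumerating the 2 paths from W to A and testing each for blocking by {F, T, V}:
Path 1: W → F ← T → V → A
  T is a fork here and T is conditioned on, so the path is blocked at T.
Path 2: W → F → A
  F is a chain here and F is conditioned on, so the path is blocked at F.
Every path is blocked, so W and A are d-separated given {F, T, V}.

Yes — W and A are d-separated given {F, T, V}.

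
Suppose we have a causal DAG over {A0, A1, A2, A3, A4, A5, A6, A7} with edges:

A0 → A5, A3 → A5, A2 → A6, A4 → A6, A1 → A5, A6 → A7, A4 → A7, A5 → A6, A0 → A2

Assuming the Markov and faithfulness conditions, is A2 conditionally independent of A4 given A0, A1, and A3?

There are 4 undirected paths between A2 and A4; checking each against the conditioning set {A0, A1, A3}:
Path 1: A2 ← A0 → A5 → A6 ← A4
  A0 is a fork here and A0 is conditioned on, so the path is blocked at A0.
Path 2: A2 ← A0 → A5 → A6 → A7 ← A4
  A0 is a fork here and A0 is conditioned on, so the path is blocked at A0.
Path 3: A2 → A6 ← A4
  A6 is a collider here and neither A6 nor any of its descendants is conditioned on, so the collider stays closed — the path is blocked at A6.
Path 4: A2 → A6 → A7 ← A4
  A7 is a collider here and neither A7 nor any of its descendants is conditioned on, so the collider stays closed — the path is blocked at A7.
Every path is blocked, so A2 and A4 are d-separated given {A0, A1, A3}.

Yes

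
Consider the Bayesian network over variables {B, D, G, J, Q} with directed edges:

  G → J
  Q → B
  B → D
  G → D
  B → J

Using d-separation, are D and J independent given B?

No

There are 2 undirected paths between D and J; checking each against the conditioning set {B}:
Path 1: D ← G → J
  G is a fork and G is not conditioned on — no node blocks this path, so it is active.
Path 2: D ← B → J
  B is a fork here and B is conditioned on, so the path is blocked at B.
At least one path is unblocked, so d-separation fails.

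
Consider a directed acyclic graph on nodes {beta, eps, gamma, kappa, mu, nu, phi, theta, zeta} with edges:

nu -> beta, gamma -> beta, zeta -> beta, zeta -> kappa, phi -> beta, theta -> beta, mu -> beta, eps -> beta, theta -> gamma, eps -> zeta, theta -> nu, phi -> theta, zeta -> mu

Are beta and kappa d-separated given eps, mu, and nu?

No

There are 3 undirected paths between beta and kappa; checking each against the conditioning set {eps, mu, nu}:
Path 1: beta ← mu ← zeta → kappa
  mu is a chain here and mu is conditioned on, so the path is blocked at mu.
Path 2: beta ← eps → zeta → kappa
  eps is a fork here and eps is conditioned on, so the path is blocked at eps.
Path 3: beta ← zeta → kappa
  zeta is a fork and zeta is not conditioned on — no node blocks this path, so it is active.
Since the path beta ← zeta → kappa is active, beta and kappa are not d-separated given {eps, mu, nu}.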